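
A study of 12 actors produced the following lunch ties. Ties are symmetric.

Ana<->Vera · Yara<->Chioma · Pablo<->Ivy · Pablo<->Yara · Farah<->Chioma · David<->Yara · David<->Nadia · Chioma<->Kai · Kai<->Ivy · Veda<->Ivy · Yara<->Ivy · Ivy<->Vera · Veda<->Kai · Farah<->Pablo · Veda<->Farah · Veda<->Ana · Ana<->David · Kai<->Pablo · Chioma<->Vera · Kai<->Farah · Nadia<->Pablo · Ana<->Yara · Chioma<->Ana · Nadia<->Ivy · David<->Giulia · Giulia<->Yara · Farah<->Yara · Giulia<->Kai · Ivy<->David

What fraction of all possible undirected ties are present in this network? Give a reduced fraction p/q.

There are 29 edges and 12 nodes, so the maximum possible is C(12,2) = 66.
Density = 29/66.

29/66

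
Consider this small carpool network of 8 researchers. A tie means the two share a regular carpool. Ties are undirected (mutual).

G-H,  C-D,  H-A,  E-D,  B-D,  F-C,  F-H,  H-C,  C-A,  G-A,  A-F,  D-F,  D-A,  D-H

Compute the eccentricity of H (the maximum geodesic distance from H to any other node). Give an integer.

Distances from H: A:1, B:2, C:1, D:1, E:2, F:1, G:1.
The largest is 2 (to B and E), so the eccentricity of H is 2.

2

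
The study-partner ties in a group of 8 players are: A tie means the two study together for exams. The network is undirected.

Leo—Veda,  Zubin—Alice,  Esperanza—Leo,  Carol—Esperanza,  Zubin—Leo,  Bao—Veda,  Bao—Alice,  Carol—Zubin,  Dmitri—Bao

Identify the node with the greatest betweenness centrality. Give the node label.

Unnormalized betweenness of each node: Alice:4, Bao:7, Carol:1, Dmitri:0, Esperanza:1, Leo:6, Veda:4, Zubin:6.
Bao has the largest value, 7, making it the main broker — the node through which the most shortest paths run.

Bao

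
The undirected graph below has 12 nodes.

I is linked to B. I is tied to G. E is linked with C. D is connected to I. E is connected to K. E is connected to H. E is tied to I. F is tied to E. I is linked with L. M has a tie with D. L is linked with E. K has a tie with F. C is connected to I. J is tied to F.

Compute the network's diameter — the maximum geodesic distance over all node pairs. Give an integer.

5

Eccentricity of each node (its greatest distance to any other): B:4, C:3, D:4, E:3, F:4, G:4, H:4, I:3, J:5, K:4, L:3, M:5.
The maximum eccentricity is 5, realized for instance by the pair M–J via M – D – I – E – F – J. So the diameter is 5.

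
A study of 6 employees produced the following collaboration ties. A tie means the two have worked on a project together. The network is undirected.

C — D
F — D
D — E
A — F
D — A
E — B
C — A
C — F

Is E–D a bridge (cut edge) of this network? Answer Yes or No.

Without the E–D edge there is no alternate route between E and D, so the network disconnects. It is a bridge.

Yes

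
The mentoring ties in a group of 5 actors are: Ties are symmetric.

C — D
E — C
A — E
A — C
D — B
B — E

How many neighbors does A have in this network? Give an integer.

A is directly tied to C and E. That is 2 neighbors, so the degree of A is 2.

2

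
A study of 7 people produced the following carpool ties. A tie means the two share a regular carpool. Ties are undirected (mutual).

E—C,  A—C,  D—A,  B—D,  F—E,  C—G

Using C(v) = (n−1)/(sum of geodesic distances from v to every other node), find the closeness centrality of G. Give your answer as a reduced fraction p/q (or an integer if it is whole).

Distances from G: A:2, B:4, C:1, D:3, E:2, F:3. Sum = 15.
n = 7, so closeness = 6/15 = 2/5.

2/5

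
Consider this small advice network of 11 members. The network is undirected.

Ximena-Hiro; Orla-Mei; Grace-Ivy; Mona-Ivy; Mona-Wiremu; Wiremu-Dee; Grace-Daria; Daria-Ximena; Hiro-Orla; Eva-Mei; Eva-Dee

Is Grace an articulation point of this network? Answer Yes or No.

No

Even without Grace, every remaining node can still reach every other (the residual graph is connected), so Grace is not a cut vertex.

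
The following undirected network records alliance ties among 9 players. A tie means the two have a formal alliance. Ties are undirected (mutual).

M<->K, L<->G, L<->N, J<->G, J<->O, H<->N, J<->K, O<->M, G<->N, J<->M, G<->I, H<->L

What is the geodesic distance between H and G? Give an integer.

One shortest route is H – L – G, which uses 2 edges, and H and G are not directly tied, so nothing shorter exists. So d(H,G) = 2.

2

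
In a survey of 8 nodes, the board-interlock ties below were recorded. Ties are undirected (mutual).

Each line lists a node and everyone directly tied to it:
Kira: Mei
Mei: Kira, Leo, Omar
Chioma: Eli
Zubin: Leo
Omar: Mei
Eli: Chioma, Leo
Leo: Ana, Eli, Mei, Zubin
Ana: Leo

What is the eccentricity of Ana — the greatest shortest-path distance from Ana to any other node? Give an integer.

3

Distances from Ana: Chioma:3, Eli:2, Kira:3, Leo:1, Mei:2, Omar:3, Zubin:2.
The largest is 3 (to Chioma, Kira, and Omar), so the eccentricity of Ana is 3.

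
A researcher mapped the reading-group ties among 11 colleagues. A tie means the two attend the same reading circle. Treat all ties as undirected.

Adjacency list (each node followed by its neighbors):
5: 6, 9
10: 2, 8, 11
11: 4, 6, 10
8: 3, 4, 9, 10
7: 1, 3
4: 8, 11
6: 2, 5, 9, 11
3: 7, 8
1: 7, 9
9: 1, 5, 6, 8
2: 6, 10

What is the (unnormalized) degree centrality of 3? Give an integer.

3 is directly tied to 7 and 8. That is 2 neighbors, so the degree of 3 is 2.

2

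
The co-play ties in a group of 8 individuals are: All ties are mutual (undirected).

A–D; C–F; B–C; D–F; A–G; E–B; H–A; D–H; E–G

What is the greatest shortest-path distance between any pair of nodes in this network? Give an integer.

4

Eccentricity of each node (its greatest distance to any other): A:3, B:4, C:3, D:3, E:3, F:3, G:3, H:4.
The maximum eccentricity is 4, realized for instance by the pair H–B via H – A – G – E – B. So the diameter is 4.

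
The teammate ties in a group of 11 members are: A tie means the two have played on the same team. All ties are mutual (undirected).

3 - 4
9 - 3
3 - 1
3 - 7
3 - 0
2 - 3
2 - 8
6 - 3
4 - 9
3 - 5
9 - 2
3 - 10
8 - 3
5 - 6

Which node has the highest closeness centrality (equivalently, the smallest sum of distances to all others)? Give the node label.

3

Farness (sum of distances to all others) for each node — 0:19, 1:19, 2:17, 3:10, 4:18, 5:18, 6:18, 7:19, 8:18, 9:17, 10:19.
The smallest farness is 10, for 3, so 3 has the highest closeness.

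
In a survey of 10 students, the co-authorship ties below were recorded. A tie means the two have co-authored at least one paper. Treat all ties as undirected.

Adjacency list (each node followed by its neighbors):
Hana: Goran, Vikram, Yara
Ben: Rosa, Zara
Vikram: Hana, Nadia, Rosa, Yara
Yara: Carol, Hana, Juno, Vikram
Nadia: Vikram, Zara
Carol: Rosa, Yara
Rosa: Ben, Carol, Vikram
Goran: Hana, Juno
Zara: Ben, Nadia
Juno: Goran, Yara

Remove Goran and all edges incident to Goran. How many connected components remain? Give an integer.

Goran's neighbors (Hana and Juno) remain reachable from one another through other ties, so the rest of the network stays in one piece.

1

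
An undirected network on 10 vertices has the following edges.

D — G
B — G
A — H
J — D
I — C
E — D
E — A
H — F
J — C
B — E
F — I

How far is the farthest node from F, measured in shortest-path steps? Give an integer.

Distances from F: A:2, B:4, C:2, D:4, E:3, G:5, H:1, I:1, J:3.
The largest is 5 (to G), so the eccentricity of F is 5.

5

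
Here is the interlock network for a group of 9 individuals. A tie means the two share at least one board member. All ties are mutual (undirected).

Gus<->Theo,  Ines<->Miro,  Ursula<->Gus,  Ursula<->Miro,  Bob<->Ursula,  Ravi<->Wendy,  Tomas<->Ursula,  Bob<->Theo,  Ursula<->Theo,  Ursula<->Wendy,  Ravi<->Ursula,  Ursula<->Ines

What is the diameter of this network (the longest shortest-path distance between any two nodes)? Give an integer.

2

Eccentricity of each node (its greatest distance to any other): Bob:2, Gus:2, Ines:2, Miro:2, Ravi:2, Theo:2, Tomas:2, Ursula:1, Wendy:2.
The maximum eccentricity is 2, realized for instance by the pair Bob–Wendy via Bob – Ursula – Wendy. So the diameter is 2.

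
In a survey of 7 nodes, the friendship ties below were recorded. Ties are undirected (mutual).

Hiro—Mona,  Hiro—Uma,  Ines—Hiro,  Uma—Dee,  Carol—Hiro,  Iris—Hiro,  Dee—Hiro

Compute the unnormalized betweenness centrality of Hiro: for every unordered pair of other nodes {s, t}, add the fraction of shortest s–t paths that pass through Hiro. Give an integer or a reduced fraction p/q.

14

Pairs whose geodesics pass through Hiro — Dee–Carol: 1; Dee–Mona: 1; Dee–Iris: 1; Dee–Ines: 1; Uma–Carol: 1; Uma–Mona: 1; Uma–Iris: 1; Uma–Ines: 1; Carol–Mona: 1; Carol–Iris: 1; Carol–Ines: 1; Mona–Iris: 1; Mona–Ines: 1; Iris–Ines: 1.
All other pairs contribute 0.
Summing the contributions gives betweenness(Hiro) = 14.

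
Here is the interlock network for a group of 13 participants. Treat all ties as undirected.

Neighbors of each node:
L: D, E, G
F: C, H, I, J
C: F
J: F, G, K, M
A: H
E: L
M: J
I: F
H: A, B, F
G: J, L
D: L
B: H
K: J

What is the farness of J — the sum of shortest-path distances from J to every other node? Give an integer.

24

Distances from J: A:3, B:3, C:2, D:3, E:3, F:1, G:1, H:2, I:2, K:1, L:2, M:1.
Sum = 3 + 3 + 2 + 3 + 3 + 1 + 1 + 2 + 2 + 1 + 2 + 1 = 24.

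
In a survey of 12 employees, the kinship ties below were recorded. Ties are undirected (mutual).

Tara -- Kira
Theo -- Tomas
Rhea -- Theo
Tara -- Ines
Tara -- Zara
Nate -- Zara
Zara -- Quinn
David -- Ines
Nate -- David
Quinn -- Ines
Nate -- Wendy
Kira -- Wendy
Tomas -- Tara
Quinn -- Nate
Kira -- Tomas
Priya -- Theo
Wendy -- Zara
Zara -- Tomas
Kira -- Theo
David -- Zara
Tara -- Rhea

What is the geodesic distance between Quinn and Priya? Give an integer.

One shortest route is Quinn – Zara – Tomas – Theo – Priya, which uses 4 edges, and at distance 3 from Quinn we only reach {Kira, Rhea, Theo}, which does not include Priya. So d(Quinn,Priya) = 4.

4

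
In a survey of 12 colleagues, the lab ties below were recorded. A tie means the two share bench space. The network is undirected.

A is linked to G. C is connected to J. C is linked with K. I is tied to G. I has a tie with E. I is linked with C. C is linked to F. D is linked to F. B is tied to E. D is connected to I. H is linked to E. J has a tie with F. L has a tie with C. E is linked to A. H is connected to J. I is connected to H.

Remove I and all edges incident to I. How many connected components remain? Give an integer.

I's neighbors (C, D, E, G, and H) remain reachable from one another through other ties, so the rest of the network stays in one piece.

1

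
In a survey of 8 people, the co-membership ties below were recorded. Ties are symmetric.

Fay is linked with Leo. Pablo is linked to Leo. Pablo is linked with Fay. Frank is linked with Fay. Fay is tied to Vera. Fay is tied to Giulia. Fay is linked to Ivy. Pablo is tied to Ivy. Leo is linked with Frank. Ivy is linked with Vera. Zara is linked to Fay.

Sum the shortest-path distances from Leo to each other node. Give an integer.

11

Distances from Leo: Fay:1, Frank:1, Giulia:2, Ivy:2, Pablo:1, Vera:2, Zara:2.
Sum = 1 + 1 + 2 + 2 + 1 + 2 + 2 = 11.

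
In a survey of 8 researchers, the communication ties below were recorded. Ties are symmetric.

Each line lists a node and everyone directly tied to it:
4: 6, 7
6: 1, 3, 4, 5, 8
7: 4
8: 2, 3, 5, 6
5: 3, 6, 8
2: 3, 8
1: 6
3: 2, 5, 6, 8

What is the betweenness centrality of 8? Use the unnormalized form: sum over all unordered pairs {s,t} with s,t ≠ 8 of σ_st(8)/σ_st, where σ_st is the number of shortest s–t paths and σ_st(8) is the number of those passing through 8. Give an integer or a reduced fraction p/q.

5/2

Pairs whose geodesics pass through 8 — 5–2: 1/2; 1–2: 1/2; 6–2: 1/2; 2–4: 1/2; 2–7: 1/2.
All other pairs contribute 0.
Summing the contributions gives betweenness(8) = 5/2.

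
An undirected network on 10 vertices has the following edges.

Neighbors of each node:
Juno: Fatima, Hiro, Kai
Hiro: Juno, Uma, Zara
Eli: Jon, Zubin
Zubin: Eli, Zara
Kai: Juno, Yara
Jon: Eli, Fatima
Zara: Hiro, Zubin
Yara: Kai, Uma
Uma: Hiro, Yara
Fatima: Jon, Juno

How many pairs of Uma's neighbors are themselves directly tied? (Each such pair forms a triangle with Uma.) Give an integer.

Uma's neighbors are Hiro and Yara, but none of them are tied to each other, so no triangle contains Uma.

0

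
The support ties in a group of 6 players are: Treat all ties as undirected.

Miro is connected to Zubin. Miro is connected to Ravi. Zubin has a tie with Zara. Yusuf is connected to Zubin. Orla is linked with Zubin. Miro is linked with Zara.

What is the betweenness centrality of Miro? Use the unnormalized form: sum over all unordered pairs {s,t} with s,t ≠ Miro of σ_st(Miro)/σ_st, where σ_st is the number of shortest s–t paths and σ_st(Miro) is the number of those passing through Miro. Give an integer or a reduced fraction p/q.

Pairs whose geodesics pass through Miro — Ravi–Zubin: 1; Ravi–Yusuf: 1; Ravi–Zara: 1; Ravi–Orla: 1.
All other pairs contribute 0.
Summing the contributions gives betweenness(Miro) = 4.

4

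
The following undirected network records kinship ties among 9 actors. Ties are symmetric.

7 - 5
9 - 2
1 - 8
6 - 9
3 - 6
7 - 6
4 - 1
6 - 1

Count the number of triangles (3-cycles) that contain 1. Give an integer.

1's neighbors are 4, 6, and 8, but none of them are tied to each other, so no triangle contains 1.

0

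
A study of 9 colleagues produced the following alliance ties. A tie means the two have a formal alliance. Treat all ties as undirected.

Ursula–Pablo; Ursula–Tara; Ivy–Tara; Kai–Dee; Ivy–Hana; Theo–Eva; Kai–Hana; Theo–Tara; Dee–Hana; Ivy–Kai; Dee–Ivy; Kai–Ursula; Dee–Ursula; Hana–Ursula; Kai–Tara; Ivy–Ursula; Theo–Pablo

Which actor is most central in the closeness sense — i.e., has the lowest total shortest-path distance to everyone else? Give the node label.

Ursula

Farness (sum of distances to all others) for each node — Dee:15, Eva:22, Hana:15, Ivy:12, Kai:12, Pablo:14, Tara:12, Theo:15, Ursula:11.
The smallest farness is 11, for Ursula, so Ursula has the highest closeness.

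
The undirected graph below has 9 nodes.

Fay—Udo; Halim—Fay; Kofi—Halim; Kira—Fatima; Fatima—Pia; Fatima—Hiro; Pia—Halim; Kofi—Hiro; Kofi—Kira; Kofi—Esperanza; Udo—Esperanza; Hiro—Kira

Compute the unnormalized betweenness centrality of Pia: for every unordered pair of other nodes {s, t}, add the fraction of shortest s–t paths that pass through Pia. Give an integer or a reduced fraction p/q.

7/3

Pairs whose geodesics pass through Pia — Halim–Fatima: 1; Fatima–Udo: 1/3; Fatima–Fay: 1.
All other pairs contribute 0.
Summing the contributions gives betweenness(Pia) = 7/3.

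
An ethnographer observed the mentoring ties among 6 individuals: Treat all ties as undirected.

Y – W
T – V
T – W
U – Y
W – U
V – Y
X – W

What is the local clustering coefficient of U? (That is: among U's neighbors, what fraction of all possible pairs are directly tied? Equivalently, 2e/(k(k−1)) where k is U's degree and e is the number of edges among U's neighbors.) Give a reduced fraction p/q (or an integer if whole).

1

U's neighbors: W and Y (k = 2).
Possible neighbor pairs: C(2,2) = 1. Edges among them: W–Y → e = 1.
Clustering(U) = 1/1.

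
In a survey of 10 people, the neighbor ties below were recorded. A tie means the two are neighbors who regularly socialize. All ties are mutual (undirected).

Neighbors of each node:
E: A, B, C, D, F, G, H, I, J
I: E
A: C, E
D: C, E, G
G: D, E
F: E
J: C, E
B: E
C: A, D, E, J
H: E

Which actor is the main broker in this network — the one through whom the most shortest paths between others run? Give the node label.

E

Unnormalized betweenness of each node: A:0, B:0, C:3/2, D:1/2, E:30, F:0, G:0, H:0, I:0, J:0.
E has the largest value, 30, making it the main broker — the node through which the most shortest paths run.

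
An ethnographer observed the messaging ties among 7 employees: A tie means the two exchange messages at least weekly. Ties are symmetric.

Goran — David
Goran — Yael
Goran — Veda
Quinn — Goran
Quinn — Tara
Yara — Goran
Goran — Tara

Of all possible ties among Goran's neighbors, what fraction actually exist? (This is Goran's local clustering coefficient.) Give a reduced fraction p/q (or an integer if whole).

Goran's neighbors: David, Quinn, Tara, Veda, Yael, and Yara (k = 6).
Possible neighbor pairs: C(6,2) = 15. Edges among them: Quinn–Tara → e = 1.
Clustering(Goran) = 1/15.

1/15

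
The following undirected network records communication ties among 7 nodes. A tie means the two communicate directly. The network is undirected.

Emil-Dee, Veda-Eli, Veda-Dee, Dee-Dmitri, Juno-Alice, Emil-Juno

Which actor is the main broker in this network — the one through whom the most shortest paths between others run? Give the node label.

Unnormalized betweenness of each node: Alice:0, Dee:11, Dmitri:0, Eli:0, Emil:8, Juno:5, Veda:5.
Dee has the largest value, 11, making it the main broker — the node through which the most shortest paths run.

Dee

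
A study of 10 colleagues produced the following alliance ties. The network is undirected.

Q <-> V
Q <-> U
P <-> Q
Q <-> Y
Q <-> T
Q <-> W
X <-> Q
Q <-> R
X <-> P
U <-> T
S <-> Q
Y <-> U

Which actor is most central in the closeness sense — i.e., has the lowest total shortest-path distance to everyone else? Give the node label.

Farness (sum of distances to all others) for each node — P:16, Q:9, R:17, S:17, T:16, U:15, V:17, W:17, X:16, Y:16.
The smallest farness is 9, for Q, so Q has the highest closeness.

Q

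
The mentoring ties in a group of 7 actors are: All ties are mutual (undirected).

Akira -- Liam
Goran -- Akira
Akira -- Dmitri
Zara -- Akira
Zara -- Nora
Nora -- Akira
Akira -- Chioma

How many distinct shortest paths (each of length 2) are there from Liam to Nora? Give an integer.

1

The shortest distance is 2, and the only length-2 path is Liam–Akira–Nora. So there is exactly 1 shortest path.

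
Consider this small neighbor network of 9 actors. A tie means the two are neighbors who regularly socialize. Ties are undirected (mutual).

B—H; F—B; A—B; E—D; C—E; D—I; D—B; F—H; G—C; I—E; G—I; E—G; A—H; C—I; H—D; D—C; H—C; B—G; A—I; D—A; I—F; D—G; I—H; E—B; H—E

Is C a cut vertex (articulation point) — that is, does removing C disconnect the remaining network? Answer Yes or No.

No

Even without C, every remaining node can still reach every other (the residual graph is connected), so C is not a cut vertex.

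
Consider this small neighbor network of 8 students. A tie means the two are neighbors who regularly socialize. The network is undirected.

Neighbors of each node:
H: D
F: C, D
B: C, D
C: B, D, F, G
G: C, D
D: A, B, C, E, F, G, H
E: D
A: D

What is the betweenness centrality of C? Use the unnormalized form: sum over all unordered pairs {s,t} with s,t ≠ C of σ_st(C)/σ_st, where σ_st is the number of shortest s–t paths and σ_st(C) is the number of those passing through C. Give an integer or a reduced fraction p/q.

3/2

Pairs whose geodesics pass through C — F–G: 1/2; F–B: 1/2; G–B: 1/2.
All other pairs contribute 0.
Summing the contributions gives betweenness(C) = 3/2.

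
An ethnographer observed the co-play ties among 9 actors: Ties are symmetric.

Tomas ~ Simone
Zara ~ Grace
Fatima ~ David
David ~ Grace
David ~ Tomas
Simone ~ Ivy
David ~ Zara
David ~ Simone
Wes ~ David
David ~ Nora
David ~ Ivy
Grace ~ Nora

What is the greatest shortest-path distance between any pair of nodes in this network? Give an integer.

2

Eccentricity of each node (its greatest distance to any other): David:1, Fatima:2, Grace:2, Ivy:2, Nora:2, Simone:2, Tomas:2, Wes:2, Zara:2.
The maximum eccentricity is 2, realized for instance by the pair Zara–Tomas via Zara – David – Tomas. So the diameter is 2.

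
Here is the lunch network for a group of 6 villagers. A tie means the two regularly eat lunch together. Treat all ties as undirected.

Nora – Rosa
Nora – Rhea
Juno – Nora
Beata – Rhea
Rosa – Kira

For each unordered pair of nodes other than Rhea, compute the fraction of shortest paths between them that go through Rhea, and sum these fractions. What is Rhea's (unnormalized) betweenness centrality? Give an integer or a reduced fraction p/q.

Pairs whose geodesics pass through Rhea — Beata–Kira: 1; Beata–Rosa: 1; Beata–Nora: 1; Beata–Juno: 1.
All other pairs contribute 0.
Summing the contributions gives betweenness(Rhea) = 4.

4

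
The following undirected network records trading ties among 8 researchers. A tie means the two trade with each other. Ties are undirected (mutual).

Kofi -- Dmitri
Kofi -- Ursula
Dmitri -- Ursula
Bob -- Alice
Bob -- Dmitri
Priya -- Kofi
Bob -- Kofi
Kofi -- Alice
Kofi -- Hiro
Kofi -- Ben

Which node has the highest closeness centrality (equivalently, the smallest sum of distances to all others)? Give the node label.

Kofi

Farness (sum of distances to all others) for each node — Alice:12, Ben:13, Bob:11, Dmitri:11, Hiro:13, Kofi:7, Priya:13, Ursula:12.
The smallest farness is 7, for Kofi, so Kofi has the highest closeness.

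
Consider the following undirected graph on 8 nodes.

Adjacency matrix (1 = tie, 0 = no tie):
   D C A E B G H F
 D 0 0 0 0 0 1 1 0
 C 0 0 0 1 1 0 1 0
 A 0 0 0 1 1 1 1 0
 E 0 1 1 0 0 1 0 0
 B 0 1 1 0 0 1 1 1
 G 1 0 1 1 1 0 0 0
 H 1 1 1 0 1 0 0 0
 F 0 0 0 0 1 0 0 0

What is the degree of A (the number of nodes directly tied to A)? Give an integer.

4

A is directly tied to B, E, G, and H. That is 4 neighbors, so the degree of A is 4.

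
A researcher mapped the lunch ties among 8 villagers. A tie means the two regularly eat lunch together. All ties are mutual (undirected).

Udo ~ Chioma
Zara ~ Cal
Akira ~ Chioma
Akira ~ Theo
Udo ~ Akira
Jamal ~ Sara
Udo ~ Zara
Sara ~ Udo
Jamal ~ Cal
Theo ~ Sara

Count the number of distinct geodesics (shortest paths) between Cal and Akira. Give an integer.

1

The shortest distance is 3, and the only length-3 path is Cal–Zara–Udo–Akira. So there is exactly 1 shortest path.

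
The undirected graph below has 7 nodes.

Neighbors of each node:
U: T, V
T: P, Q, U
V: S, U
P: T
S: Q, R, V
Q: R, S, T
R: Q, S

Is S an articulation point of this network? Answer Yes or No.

Even without S, every remaining node can still reach every other (the residual graph is connected), so S is not a cut vertex.

No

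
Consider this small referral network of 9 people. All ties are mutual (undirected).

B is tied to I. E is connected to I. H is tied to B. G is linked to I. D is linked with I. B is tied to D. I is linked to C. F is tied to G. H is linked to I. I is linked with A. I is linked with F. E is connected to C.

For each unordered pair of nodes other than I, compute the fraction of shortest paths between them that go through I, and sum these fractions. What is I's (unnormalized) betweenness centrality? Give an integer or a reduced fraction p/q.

47/2

Pairs whose geodesics pass through I — D–G: 1; D–H: 1/2; D–C: 1; D–A: 1; D–F: 1; D–E: 1; B–G: 1; B–C: 1; B–A: 1; B–F: 1; B–E: 1; G–H: 1; G–C: 1; G–A: 1 … (+10 more pairs).
All other pairs contribute 0.
Summing the contributions gives betweenness(I) = 47/2.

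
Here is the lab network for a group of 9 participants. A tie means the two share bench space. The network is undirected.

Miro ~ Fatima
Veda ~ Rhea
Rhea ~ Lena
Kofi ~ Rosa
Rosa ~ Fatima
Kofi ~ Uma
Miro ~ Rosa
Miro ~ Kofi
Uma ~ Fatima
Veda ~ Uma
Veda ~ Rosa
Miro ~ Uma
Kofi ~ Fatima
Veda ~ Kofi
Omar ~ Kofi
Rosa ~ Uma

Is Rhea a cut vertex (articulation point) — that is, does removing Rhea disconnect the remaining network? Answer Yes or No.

Yes

Removing Rhea leaves {Fatima, Kofi, Miro, Omar, Rosa, Uma, and Veda} with no path to {Lena}, so the network splits into 2 components. Rhea is a cut vertex.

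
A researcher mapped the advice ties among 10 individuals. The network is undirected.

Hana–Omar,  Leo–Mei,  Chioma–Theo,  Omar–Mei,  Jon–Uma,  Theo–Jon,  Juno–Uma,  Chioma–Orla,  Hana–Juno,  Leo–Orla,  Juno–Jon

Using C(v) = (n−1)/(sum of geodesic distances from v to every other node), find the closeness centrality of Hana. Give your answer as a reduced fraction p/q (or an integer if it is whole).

9/22

Distances from Hana: Chioma:4, Jon:2, Juno:1, Leo:3, Mei:2, Omar:1, Orla:4, Theo:3, Uma:2. Sum = 22.
n = 10, so closeness = 9/22.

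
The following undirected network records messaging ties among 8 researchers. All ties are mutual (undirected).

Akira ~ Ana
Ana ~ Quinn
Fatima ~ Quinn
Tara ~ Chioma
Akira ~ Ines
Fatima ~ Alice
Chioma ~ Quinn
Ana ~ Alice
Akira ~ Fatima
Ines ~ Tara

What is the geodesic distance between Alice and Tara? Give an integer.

One shortest route is Alice – Ana – Akira – Ines – Tara, which uses 4 edges, and at distance 3 from Alice we only reach {Chioma, Ines}, which does not include Tara. So d(Alice,Tara) = 4.

4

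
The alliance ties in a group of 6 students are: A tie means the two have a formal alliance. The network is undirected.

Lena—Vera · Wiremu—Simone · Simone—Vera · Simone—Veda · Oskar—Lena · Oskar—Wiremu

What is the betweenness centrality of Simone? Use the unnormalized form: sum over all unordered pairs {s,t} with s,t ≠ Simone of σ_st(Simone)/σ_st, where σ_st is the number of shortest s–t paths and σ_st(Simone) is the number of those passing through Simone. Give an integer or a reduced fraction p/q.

Pairs whose geodesics pass through Simone — Oskar–Veda: 1; Lena–Veda: 1; Veda–Wiremu: 1; Veda–Vera: 1; Wiremu–Vera: 1.
All other pairs contribute 0.
Summing the contributions gives betweenness(Simone) = 5.

5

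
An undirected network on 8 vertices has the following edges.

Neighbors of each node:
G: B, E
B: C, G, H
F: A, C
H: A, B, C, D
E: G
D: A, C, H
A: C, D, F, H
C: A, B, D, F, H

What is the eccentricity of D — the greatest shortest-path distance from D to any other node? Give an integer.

4

Distances from D: A:1, B:2, C:1, E:4, F:2, G:3, H:1.
The largest is 4 (to E), so the eccentricity of D is 4.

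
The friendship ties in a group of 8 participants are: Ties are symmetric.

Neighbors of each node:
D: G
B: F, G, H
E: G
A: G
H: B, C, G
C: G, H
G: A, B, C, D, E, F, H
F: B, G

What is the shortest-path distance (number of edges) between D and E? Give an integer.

One shortest route is D – G – E, which uses 2 edges, and D and E are not directly tied, so nothing shorter exists. So d(D,E) = 2.

2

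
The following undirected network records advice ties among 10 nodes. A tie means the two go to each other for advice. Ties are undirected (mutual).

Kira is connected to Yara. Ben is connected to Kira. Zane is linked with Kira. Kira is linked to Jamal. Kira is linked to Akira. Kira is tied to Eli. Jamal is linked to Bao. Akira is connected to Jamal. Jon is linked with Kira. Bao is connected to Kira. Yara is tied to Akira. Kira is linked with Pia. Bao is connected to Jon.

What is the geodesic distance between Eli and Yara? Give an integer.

2

One shortest route is Eli – Kira – Yara, which uses 2 edges, and Eli and Yara are not directly tied, so nothing shorter exists. So d(Eli,Yara) = 2.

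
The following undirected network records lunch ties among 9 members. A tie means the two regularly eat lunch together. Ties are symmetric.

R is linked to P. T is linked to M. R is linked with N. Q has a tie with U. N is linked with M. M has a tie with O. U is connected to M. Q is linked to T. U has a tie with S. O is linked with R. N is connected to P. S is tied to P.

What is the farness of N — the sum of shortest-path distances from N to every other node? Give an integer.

Distances from N: M:1, O:2, P:1, Q:3, R:1, S:2, T:2, U:2.
Sum = 1 + 2 + 1 + 3 + 1 + 2 + 2 + 2 = 14.

14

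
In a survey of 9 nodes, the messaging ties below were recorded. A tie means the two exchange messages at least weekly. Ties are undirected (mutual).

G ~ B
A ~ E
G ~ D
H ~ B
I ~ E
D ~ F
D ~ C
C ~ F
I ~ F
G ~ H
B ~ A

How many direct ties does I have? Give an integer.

2

I is directly tied to E and F. That is 2 neighbors, so the degree of I is 2.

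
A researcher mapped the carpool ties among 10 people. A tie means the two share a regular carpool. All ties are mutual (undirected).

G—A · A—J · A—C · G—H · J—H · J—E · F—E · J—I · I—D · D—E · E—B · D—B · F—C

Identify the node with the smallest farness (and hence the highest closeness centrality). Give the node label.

Farness (sum of distances to all others) for each node — A:17, B:21, C:20, D:20, E:15, F:19, G:23, H:20, I:19, J:14.
The smallest farness is 14, for J, so J has the highest closeness.

J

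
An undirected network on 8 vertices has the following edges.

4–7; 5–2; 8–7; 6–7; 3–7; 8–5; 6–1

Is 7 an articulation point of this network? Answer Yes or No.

Removing 7 leaves {2, 5, and 8} with no path to {1 and 6}, so the network splits into 4 components. 7 is a cut vertex.

Yes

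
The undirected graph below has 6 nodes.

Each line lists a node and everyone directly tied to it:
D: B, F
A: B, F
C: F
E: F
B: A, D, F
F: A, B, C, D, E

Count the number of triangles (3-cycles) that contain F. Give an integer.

F's neighbors: A, B, C, D, and E.
Neighbor pairs that are themselves tied: F–A–B; F–B–D. Each forms one triangle with F, for 2 in total.

2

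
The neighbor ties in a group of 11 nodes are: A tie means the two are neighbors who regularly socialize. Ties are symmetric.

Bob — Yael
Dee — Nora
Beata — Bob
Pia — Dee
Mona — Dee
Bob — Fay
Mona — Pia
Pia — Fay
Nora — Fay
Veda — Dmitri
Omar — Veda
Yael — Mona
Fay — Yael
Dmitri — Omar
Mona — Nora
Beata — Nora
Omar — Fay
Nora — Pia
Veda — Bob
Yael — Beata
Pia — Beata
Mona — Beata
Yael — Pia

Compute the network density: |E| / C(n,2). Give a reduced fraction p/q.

There are 23 edges and 11 nodes, so the maximum possible is C(11,2) = 55.
Density = 23/55.

23/55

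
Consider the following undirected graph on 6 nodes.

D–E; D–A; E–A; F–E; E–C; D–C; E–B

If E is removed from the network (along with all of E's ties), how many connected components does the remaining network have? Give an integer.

3

Without E, the remaining ties split the others into: {A, C, D}; {F}; {B}.
That's 3 separate components.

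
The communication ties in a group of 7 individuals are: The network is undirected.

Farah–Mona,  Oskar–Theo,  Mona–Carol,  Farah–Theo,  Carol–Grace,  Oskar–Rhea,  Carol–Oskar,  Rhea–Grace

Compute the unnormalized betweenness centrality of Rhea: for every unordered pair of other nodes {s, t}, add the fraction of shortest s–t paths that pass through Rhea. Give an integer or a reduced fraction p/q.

1

Pairs whose geodesics pass through Rhea — Theo–Grace: 1/2; Oskar–Grace: 1/2.
All other pairs contribute 0.
Summing the contributions gives betweenness(Rhea) = 1.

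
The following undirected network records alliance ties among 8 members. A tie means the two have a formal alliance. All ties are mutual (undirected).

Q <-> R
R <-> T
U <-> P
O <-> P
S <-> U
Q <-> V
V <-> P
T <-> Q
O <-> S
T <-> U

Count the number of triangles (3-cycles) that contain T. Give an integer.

T's neighbors: Q, R, and U.
Neighbor pairs that are themselves tied: T–Q–R. Each forms one triangle with T, for 1 in total.

1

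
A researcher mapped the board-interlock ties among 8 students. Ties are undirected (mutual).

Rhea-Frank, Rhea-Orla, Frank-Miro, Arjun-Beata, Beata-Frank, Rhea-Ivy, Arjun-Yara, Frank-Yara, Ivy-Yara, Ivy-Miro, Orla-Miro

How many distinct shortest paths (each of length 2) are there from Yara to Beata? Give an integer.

2

The shortest distance is 2. The length-2 paths are: Yara–Arjun–Beata; Yara–Frank–Beata.
That gives 2 distinct shortest paths.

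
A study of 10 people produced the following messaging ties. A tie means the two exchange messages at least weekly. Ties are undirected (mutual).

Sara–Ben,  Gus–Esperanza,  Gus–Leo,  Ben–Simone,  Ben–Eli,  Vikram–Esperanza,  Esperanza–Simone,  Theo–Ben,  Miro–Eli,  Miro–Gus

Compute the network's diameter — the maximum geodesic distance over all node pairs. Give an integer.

5

Eccentricity of each node (its greatest distance to any other): Ben:4, Eli:4, Esperanza:3, Gus:4, Leo:5, Miro:3, Sara:5, Simone:3, Theo:5, Vikram:4.
The maximum eccentricity is 5, realized for instance by the pair Theo–Leo via Theo – Ben – Eli – Miro – Gus – Leo. So the diameter is 5.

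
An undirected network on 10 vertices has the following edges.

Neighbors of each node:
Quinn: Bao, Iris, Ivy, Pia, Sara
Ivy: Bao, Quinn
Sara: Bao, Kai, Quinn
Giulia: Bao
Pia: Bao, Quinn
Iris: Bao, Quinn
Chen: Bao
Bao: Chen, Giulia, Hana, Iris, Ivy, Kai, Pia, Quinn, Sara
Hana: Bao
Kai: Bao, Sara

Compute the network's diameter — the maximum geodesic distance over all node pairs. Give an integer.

2

Eccentricity of each node (its greatest distance to any other): Bao:1, Chen:2, Giulia:2, Hana:2, Iris:2, Ivy:2, Kai:2, Pia:2, Quinn:2, Sara:2.
The maximum eccentricity is 2, realized for instance by the pair Iris–Giulia via Iris – Bao – Giulia. So the diameter is 2.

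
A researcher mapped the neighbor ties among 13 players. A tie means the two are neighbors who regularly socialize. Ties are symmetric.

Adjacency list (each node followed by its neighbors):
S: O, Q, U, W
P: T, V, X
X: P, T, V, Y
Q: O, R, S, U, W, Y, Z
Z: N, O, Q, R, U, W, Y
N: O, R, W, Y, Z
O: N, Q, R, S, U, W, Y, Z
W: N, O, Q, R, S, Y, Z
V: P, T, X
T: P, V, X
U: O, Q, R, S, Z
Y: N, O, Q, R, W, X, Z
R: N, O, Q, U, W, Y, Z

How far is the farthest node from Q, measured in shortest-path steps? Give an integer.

Distances from Q: N:2, O:1, P:3, R:1, S:1, T:3, U:1, V:3, W:1, X:2, Y:1, Z:1.
The largest is 3 (to P, V, and T), so the eccentricity of Q is 3.

3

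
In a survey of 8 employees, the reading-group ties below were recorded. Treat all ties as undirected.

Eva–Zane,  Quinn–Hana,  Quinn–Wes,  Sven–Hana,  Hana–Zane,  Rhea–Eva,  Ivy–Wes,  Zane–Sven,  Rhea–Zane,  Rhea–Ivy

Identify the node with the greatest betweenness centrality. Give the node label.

Unnormalized betweenness of each node: Eva:0, Hana:5, Ivy:3, Quinn:3, Rhea:5, Sven:0, Wes:2, Zane:7.
Zane has the largest value, 7, making it the main broker — the node through which the most shortest paths run.

Zane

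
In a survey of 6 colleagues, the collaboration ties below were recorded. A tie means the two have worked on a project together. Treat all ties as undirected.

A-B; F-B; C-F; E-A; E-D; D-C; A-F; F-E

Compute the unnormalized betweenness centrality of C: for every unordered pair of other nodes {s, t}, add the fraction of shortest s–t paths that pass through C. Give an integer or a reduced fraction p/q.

5/6

Pairs whose geodesics pass through C — B–D: 1/3; F–D: 1/2.
All other pairs contribute 0.
Summing the contributions gives betweenness(C) = 5/6.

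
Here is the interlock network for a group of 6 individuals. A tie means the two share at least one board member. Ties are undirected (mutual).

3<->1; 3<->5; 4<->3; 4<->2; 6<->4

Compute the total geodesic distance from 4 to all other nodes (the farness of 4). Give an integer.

7

Distances from 4: 1:2, 2:1, 3:1, 5:2, 6:1.
Sum = 2 + 1 + 1 + 2 + 1 = 7.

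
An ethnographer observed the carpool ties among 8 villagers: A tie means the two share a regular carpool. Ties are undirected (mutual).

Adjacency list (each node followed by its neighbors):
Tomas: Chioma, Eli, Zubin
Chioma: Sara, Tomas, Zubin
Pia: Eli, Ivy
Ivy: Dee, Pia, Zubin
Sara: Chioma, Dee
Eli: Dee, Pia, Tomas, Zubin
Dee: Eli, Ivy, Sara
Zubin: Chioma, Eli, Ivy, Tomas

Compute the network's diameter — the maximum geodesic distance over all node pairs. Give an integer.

3

Eccentricity of each node (its greatest distance to any other): Chioma:3, Dee:2, Eli:2, Ivy:2, Pia:3, Sara:3, Tomas:2, Zubin:2.
The maximum eccentricity is 3, realized for instance by the pair Pia–Chioma via Pia – Eli – Zubin – Chioma. So the diameter is 3.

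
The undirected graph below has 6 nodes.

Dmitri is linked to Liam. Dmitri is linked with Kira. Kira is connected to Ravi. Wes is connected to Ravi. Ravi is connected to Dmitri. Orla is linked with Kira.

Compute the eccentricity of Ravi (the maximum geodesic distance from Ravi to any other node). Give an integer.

Distances from Ravi: Dmitri:1, Kira:1, Liam:2, Orla:2, Wes:1.
The largest is 2 (to Liam and Orla), so the eccentricity of Ravi is 2.

2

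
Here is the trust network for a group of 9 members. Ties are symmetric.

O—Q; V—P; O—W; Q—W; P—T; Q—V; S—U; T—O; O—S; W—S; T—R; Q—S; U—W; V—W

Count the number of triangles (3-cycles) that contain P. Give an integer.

0

P's neighbors are T and V, but none of them are tied to each other, so no triangle contains P.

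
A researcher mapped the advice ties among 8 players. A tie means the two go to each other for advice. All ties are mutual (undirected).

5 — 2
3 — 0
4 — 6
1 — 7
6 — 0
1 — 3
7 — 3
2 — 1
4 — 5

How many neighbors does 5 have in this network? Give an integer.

2

5 is directly tied to 2 and 4. That is 2 neighbors, so the degree of 5 is 2.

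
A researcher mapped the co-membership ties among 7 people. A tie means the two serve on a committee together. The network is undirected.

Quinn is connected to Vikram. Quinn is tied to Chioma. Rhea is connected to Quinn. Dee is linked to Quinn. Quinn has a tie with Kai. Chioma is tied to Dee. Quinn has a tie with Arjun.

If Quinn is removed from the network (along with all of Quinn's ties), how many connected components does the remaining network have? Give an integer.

5

Without Quinn, the remaining ties split the others into: {Vikram}; {Chioma, Dee}; {Rhea}; {Arjun}; {Kai}.
That's 5 separate components.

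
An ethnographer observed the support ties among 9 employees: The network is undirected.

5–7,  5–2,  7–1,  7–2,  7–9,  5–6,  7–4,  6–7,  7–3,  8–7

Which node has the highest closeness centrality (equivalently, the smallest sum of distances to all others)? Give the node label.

7

Farness (sum of distances to all others) for each node — 1:15, 2:14, 3:15, 4:15, 5:13, 6:14, 7:8, 8:15, 9:15.
The smallest farness is 8, for 7, so 7 has the highest closeness.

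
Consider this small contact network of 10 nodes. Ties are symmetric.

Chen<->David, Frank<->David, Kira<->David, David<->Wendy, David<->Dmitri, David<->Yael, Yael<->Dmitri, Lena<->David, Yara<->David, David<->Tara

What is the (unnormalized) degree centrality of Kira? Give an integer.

Kira is directly tied to David. That is 1 neighbor, so the degree of Kira is 1.

1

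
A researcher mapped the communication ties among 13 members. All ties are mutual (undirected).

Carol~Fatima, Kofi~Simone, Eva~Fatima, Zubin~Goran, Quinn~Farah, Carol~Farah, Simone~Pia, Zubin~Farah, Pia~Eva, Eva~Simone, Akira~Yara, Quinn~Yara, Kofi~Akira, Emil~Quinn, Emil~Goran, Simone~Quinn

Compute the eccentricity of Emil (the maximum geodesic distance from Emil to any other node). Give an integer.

Distances from Emil: Akira:3, Carol:3, Eva:3, Farah:2, Fatima:4, Goran:1, Kofi:3, Pia:3, Quinn:1, Simone:2, Yara:2, Zubin:2.
The largest is 4 (to Fatima), so the eccentricity of Emil is 4.

4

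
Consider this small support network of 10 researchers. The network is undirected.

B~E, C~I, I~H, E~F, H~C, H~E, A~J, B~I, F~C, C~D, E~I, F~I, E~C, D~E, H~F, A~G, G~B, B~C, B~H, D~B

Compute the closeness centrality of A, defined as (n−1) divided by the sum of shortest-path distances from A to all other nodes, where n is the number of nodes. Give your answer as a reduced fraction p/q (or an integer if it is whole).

Distances from A: B:2, C:3, D:3, E:3, F:4, G:1, H:3, I:3, J:1. Sum = 23.
n = 10, so closeness = 9/23.

9/23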